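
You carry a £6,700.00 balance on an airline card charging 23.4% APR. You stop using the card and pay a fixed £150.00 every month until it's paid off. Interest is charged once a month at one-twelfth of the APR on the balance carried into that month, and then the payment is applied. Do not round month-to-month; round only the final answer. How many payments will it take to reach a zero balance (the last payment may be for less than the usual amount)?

Monthly rate r = 23.4%/12 = 1.95% = 0.0195.
Recurrence: B ← B·(1+r) − £150.00.
Month 1: interest £130.65; balance after payment £6,680.65.
Month 2: interest £130.27; balance after payment £6,660.92.
Closed form: n = −ln(1 − rB₀/P)/ln(1+r) = −ln(0.129)/ln(1.0195) ≈ 106.043, so the balance reaches zero during payment 107.

107 payments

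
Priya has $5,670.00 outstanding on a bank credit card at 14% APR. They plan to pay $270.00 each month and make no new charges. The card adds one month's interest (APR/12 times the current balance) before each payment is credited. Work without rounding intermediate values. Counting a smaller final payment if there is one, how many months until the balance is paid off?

25 months

Monthly rate r = 14%/12 = 1.16667% = 0.0116667.
Recurrence: B ← B·(1+r) − $270.00.
Month 1: interest $66.15; balance after payment $5,466.15.
Month 2: interest $63.77; balance after payment $5,259.92.
Closed form: n = −ln(1 − rB₀/P)/ln(1+r) = −ln(0.755)/ln(1.01167) ≈ 24.229, so the balance reaches zero during payment 25.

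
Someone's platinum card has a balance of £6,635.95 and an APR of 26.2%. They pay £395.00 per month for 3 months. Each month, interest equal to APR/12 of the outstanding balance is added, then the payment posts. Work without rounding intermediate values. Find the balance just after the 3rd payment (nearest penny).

Monthly rate r = 26.2%/12 = 2.18333% = 0.0218333.
Each month: B ← B·(1+r) − £395.00.
Month 1: interest £144.88; balance after payment £6,385.83.
Month 2: interest £139.42; balance after payment £6,130.26.
Month 3: interest £133.84; balance after payment £5,869.10.

£5,869.10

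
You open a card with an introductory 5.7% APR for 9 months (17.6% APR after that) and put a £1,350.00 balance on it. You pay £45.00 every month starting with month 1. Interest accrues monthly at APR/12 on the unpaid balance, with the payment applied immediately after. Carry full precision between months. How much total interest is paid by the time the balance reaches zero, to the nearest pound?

£268

Promo months 1–9 at r₀ = 5.7%/12 = 0.00475; months 10+ at r₁ = 17.6%/12 = 0.0146667.
After month 9: iterate B ← B·(1+r₀) − £45.00 for 9 months → £996.04.
Then at r₁ with £45.00/mo: n₂ = −ln(1 − r₁·B/P)/ln(1+r₁) ≈ 26.96 → 27 more payments.
Total paid = 35·£45.00 + £43.09 = £1,618.09; interest = £1,618.09 − £1,350.00 = £268.09.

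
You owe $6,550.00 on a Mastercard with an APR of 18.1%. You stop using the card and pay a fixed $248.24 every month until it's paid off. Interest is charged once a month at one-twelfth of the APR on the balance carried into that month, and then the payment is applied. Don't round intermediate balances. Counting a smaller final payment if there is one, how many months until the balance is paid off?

Monthly rate r = 18.1%/12 = 1.50833% = 0.0150833.
Recurrence: B ← B·(1+r) − $248.24.
Month 1: interest $98.80; balance after payment $6,400.56.
Month 2: interest $96.54; balance after payment $6,248.86.
Closed form: n = −ln(1 − rB₀/P)/ln(1+r) = −ln(0.60201)/ln(1.01508) ≈ 33.898, so the balance reaches zero during payment 34.

34 months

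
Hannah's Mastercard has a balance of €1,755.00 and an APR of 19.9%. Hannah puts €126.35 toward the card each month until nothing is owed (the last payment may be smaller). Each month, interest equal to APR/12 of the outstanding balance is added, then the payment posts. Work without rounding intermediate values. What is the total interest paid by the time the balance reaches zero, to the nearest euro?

€256

Monthly rate r = 19.9%/12 = 1.65833% = 0.0165833.
Payoff takes n = ⌈−ln(1 − rB₀/P)/ln(1+r)⌉ = ⌈15.918⌉ = 16 payments; the last is €116.07.
Total paid = 15·€126.35 + €116.07 = €2,011.32.
Total interest = total paid − principal = €2,011.32 − €1,755.00 = €256.32.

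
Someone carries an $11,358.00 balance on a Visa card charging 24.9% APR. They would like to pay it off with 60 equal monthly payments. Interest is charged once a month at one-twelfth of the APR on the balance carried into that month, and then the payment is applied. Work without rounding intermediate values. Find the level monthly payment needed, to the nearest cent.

Monthly rate r = 24.9%/12 = 2.075% = 0.02075.
Level-payment amortization: P = B₀·r / (1 − (1+r)^(−n)) = 11358.00·0.02075 / (1 − 1.02075^(−60)).
Denominator 1 − (1+r)^(−60) = 0.708366987.
P = 235.678 / 0.708366987 ≈ 332.71.

$332.71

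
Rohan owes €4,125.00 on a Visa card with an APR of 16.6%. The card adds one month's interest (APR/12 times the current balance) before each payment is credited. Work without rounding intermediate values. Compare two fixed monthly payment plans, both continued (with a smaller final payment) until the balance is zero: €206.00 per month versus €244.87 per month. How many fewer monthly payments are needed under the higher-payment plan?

Monthly rate r = 16.6%/12 = 1.38333% = 0.0138333.
At €206.00/mo: n = ⌈−ln(1 − rB₀/P)/ln(1+r)⌉ = 24 payments (last €125.74); total interest = total paid − €4,125.00 = €738.74.
At €244.87/mo: 20 payments (last €76.61); total interest €604.14.
Payments saved = 24 − 20 = 4.

4 fewer payments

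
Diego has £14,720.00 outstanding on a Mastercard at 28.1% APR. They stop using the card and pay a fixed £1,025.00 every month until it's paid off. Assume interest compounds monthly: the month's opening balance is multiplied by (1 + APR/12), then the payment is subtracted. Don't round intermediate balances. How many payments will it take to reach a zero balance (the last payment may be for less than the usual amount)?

18 months

Monthly rate r = 28.1%/12 = 2.34167% = 0.0234167.
Recurrence: B ← B·(1+r) − £1,025.00.
Month 1: interest £344.69; balance after payment £14,039.69.
Month 2: interest £328.76; balance after payment £13,343.46.
Closed form: n = −ln(1 − rB₀/P)/ln(1+r) = −ln(0.66371)/ln(1.02342) ≈ 17.709, so the balance reaches zero during payment 18.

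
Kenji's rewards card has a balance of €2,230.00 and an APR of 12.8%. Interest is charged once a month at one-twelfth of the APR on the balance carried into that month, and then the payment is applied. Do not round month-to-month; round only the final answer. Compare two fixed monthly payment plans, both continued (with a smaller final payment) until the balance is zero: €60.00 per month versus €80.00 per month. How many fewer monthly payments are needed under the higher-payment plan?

Monthly rate r = 12.8%/12 = 1.06667% = 0.0106667.
At €60.00/mo: n = ⌈−ln(1 − rB₀/P)/ln(1+r)⌉ = 48 payments (last €35.36); total interest = total paid − €2,230.00 = €625.36.
At €80.00/mo: 34 payments (last €20.72); total interest €430.72.
Payments saved = 48 − 34 = 14.

14 fewer payments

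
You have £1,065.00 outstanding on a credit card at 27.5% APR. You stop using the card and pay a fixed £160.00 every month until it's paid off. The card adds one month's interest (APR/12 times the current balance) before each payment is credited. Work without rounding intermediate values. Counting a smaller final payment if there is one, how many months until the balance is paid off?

8 months

Monthly rate r = 27.5%/12 = 2.29167% = 0.0229167.
Recurrence: B ← B·(1+r) − £160.00.
Month 1: interest £24.41; balance after payment £929.41.
Month 2: interest £21.30; balance after payment £790.71.
Closed form: n = −ln(1 − rB₀/P)/ln(1+r) = −ln(0.84746)/ln(1.02292) ≈ 7.305, so the balance reaches zero during payment 8.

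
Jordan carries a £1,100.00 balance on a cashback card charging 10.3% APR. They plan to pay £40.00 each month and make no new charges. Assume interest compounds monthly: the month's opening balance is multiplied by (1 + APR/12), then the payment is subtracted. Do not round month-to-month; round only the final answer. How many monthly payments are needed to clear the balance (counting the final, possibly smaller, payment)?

Monthly rate r = 10.3%/12 = 0.858333% = 0.00858333.
Recurrence: B ← B·(1+r) − £40.00.
Month 1: interest £9.44; balance after payment £1,069.44.
Month 2: interest £9.18; balance after payment £1,038.62.
Closed form: n = −ln(1 − rB₀/P)/ln(1+r) = −ln(0.76396)/ln(1.00858) ≈ 31.502, so the balance reaches zero during payment 32.

32 payments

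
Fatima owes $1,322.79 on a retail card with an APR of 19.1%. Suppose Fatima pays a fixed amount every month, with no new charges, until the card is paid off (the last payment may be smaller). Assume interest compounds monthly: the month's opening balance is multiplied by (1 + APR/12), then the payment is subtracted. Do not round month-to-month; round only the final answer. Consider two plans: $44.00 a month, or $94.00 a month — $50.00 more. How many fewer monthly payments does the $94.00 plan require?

25 fewer payments

Monthly rate r = 19.1%/12 = 1.59167% = 0.0159167.
At $44.00/mo: n = ⌈−ln(1 − rB₀/P)/ln(1+r)⌉ = 42 payments (last $10.15); total interest = total paid − $1,322.79 = $491.36.
At $94.00/mo: 17 payments (last $5.52); total interest $186.73.
Payments saved = 42 − 17 = 25.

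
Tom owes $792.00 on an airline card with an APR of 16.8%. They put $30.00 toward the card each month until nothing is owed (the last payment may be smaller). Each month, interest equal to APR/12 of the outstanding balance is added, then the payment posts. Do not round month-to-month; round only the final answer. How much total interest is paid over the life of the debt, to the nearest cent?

Monthly rate r = 16.8%/12 = 1.4% = 0.014.
Payoff takes n = ⌈−ln(1 − rB₀/P)/ln(1+r)⌉ = ⌈33.187⌉ = 34 payments; the last is $5.65.
Total paid = 33·$30.00 + $5.65 = $995.65.
Total interest = total paid − principal = $995.65 − $792.00 = $203.65.

$203.65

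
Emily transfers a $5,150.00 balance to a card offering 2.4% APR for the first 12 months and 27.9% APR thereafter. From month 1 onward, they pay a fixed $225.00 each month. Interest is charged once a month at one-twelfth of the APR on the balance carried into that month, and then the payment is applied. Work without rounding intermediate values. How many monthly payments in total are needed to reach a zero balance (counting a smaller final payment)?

Promo months 1–12 at r₀ = 2.4%/12 = 0.002; months 13+ at r₁ = 27.9%/12 = 0.02325.
After month 12: iterate B ← B·(1+r₀) − $225.00 for 12 months → $2,545.07.
Then at r₁ with $225.00/mo: n₂ = −ln(1 − r₁·B/P)/ln(1+r₁) ≈ 13.28 → 14 more payments.

26 payments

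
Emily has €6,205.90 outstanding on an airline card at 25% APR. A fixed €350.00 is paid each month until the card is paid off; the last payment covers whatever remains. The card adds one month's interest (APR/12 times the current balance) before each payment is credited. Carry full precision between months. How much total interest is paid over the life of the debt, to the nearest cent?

€1,621.52

Monthly rate r = 25%/12 = 2.08333% = 0.0208333.
Payoff takes n = ⌈−ln(1 − rB₀/P)/ln(1+r)⌉ = ⌈22.362⌉ = 23 payments; the last is €127.42.
Total paid = 22·€350.00 + €127.42 = €7,827.42.
Total interest = total paid − principal = €7,827.42 − €6,205.90 = €1,621.52.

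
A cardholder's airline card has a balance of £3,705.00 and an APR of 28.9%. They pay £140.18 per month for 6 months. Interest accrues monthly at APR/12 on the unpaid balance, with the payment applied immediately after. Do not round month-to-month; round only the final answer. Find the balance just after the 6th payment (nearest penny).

£3,380.28

Monthly rate r = 28.9%/12 = 2.40833% = 0.0240833.
Each month: B ← B·(1+r) − £140.18.
Month 1: interest £89.23; balance after payment £3,654.05.
Month 2: interest £88.00; balance after payment £3,601.87.
Month 3: interest £86.75; balance after payment £3,548.44.
Month 4: interest £85.46; balance after payment £3,493.71.
Month 5: interest £84.14; balance after payment £3,437.67.
Month 6: interest £82.79; balance after payment £3,380.28.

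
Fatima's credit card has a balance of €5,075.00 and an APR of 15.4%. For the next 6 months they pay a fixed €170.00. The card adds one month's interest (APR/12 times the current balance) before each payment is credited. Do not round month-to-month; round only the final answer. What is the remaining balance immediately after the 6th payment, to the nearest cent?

€4,425.24

Monthly rate r = 15.4%/12 = 1.28333% = 0.0128333.
Each month: B ← B·(1+r) − €170.00.
Month 1: interest €65.13; balance after payment €4,970.13.
Month 2: interest €63.78; balance after payment €4,863.91.
Month 3: interest €62.42; balance after payment €4,756.33.
Month 4: interest €61.04; balance after payment €4,647.37.
Month 5: interest €59.64; balance after payment €4,537.01.
Month 6: interest €58.23; balance after payment €4,425.24.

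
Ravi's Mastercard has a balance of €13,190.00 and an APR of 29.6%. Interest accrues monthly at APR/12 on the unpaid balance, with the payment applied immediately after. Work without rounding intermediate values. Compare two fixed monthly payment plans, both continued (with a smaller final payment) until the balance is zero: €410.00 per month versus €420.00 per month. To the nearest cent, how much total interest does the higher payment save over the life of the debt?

Monthly rate r = 29.6%/12 = 2.46667% = 0.0246667.
At €410.00/mo: n = ⌈−ln(1 − rB₀/P)/ln(1+r)⌉ = 65 payments (last €306.51); total interest = total paid − €13,190.00 = €13,356.51.
At €420.00/mo: 62 payments (last €64.35); total interest €12,494.35.
Interest saved = €13,356.51 − €12,494.35 = €862.16.

€862.16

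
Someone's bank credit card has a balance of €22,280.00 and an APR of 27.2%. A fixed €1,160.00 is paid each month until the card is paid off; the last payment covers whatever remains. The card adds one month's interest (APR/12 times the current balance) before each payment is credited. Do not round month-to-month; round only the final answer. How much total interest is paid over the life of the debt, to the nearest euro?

Monthly rate r = 27.2%/12 = 2.26667% = 0.0226667.
Payoff takes n = ⌈−ln(1 − rB₀/P)/ln(1+r)⌉ = ⌈25.501⌉ = 26 payments; the last is €583.96.
Total paid = 25·€1,160.00 + €583.96 = €29,583.96.
Total interest = total paid − principal = €29,583.96 − €22,280.00 = €7,303.96.

€7,304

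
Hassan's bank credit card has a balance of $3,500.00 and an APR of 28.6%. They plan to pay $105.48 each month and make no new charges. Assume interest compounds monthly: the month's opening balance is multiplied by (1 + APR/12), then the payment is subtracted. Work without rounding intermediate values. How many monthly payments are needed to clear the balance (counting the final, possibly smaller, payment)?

Monthly rate r = 28.6%/12 = 2.38333% = 0.0238333.
Recurrence: B ← B·(1+r) − $105.48.
Month 1: interest $83.42; balance after payment $3,477.94.
Month 2: interest $82.89; balance after payment $3,455.35.
Closed form: n = −ln(1 − rB₀/P)/ln(1+r) = −ln(0.20917)/ln(1.02383) ≈ 66.427, so the balance reaches zero during payment 67.

67 months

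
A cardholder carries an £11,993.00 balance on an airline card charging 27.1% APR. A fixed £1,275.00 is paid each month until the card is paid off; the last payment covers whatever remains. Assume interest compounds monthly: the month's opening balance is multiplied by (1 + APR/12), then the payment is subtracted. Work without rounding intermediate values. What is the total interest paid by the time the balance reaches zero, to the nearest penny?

Monthly rate r = 27.1%/12 = 2.25833% = 0.0225833.
Payoff takes n = ⌈−ln(1 − rB₀/P)/ln(1+r)⌉ = ⌈10.693⌉ = 11 payments; the last is £886.57.
Total paid = 10·£1,275.00 + £886.57 = £13,636.57.
Total interest = total paid − principal = £13,636.57 − £11,993.00 = £1,643.57.

£1,643.57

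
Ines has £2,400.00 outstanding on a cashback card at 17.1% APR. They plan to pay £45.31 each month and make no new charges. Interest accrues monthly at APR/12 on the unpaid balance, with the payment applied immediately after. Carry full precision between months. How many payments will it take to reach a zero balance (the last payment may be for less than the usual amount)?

Monthly rate r = 17.1%/12 = 1.425% = 0.01425.
Recurrence: B ← B·(1+r) − £45.31.
Month 1: interest £34.20; balance after payment £2,388.89.
Month 2: interest £34.04; balance after payment £2,377.62.
Closed form: n = −ln(1 − rB₀/P)/ln(1+r) = −ln(0.2452)/ln(1.01425) ≈ 99.346, so the balance reaches zero during payment 100.

100 months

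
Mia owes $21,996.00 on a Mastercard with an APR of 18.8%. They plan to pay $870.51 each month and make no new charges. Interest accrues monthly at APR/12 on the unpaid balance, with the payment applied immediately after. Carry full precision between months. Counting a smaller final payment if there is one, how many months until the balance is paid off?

Monthly rate r = 18.8%/12 = 1.56667% = 0.0156667.
Recurrence: B ← B·(1+r) − $870.51.
Month 1: interest $344.60; balance after payment $21,470.09.
Month 2: interest $336.36; balance after payment $20,935.95.
Closed form: n = −ln(1 − rB₀/P)/ln(1+r) = −ln(0.60414)/ln(1.01567) ≈ 32.419, so the balance reaches zero during payment 33.

33 months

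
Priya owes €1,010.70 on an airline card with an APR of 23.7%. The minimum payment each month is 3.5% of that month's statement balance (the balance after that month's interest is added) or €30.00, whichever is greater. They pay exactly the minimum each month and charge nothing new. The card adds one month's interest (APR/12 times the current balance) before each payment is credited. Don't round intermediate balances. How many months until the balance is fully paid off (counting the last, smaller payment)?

Monthly rate r = 23.7%/12 = 1.975% = 0.01975.
While 3.5% of the post-interest balance exceeds €30.00, each month B ← (B·(1+r))·(1 − 0.035), i.e. B shrinks by the factor (1+r)·0.965 = 0.98406.
This holds for months 1–12. Entering month 13 the balance is €833.44; 3.5% of the post-interest balance is now below €30.00, so the flat €30.00 minimum applies from here.
From month 13 a fixed €30.00 at rate r clears €833.44 in 41 more payments. Total: 12 + 41 = 53 months.

53 months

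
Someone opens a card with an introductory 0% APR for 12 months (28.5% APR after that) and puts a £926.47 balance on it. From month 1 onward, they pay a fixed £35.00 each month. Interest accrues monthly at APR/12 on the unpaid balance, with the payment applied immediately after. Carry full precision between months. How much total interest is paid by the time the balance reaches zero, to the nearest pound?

Promo months 1–12 at r₀ = 0%/12 = 0; months 13+ at r₁ = 28.5%/12 = 0.02375.
After month 12 (no interest yet): B = £926.47 − 12·£35.00 = £506.47.
Then at r₁ with £35.00/mo: n₂ = −ln(1 − r₁·B/P)/ln(1+r₁) ≈ 17.94 → 18 more payments.
Total paid = 29·£35.00 + £32.93 = £1,047.93; interest = £1,047.93 − £926.47 = £121.46.

£121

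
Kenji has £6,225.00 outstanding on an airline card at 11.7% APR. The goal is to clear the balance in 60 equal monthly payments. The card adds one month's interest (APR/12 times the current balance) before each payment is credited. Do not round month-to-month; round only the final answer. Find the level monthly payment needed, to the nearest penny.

£137.53

Monthly rate r = 11.7%/12 = 0.975% = 0.00975.
Level-payment amortization: P = B₀·r / (1 − (1+r)^(−n)) = 6225.00·0.00975 / (1 − 1.00975^(−60)).
Denominator 1 − (1+r)^(−60) = 0.441313356.
P = 60.6938 / 0.441313356 ≈ 137.53.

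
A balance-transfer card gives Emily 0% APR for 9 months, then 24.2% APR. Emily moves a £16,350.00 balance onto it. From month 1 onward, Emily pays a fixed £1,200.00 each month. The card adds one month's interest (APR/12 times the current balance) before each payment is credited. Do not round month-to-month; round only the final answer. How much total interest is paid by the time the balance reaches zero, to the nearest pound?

Promo months 1–9 at r₀ = 0%/12 = 0; months 10+ at r₁ = 24.2%/12 = 0.0201667.
After month 9 (no interest yet): B = £16,350.00 − 9·£1,200.00 = £5,550.00.
Then at r₁ with £1,200.00/mo: n₂ = −ln(1 − r₁·B/P)/ln(1+r₁) ≈ 4.90 → 5 more payments.
Total paid = 13·£1,200.00 + £1,085.73 = £16,685.73; interest = £16,685.73 − £16,350.00 = £335.73.

£336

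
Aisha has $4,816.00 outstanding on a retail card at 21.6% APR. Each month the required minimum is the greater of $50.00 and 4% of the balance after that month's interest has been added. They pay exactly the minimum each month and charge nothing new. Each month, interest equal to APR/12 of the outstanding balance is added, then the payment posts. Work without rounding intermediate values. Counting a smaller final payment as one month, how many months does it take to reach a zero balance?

93 months

Monthly rate r = 21.6%/12 = 1.8% = 0.018.
While 4% of the post-interest balance exceeds $50.00, each month B ← (B·(1+r))·(1 − 0.04), i.e. B shrinks by the factor (1+r)·0.96 = 0.97728.
This holds for months 1–60. Entering month 61 the balance is $1,212.91; 4% of the post-interest balance is now below $50.00, so the flat $50.00 minimum applies from here.
From month 61 a fixed $50.00 at rate r clears $1,212.91 in 33 more payments. Total: 60 + 33 = 93 months.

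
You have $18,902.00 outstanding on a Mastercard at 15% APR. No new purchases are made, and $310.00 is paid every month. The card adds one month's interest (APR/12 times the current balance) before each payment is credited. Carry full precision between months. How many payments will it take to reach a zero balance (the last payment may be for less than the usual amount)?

116 payments

Monthly rate r = 15%/12 = 1.25% = 0.0125.
Recurrence: B ← B·(1+r) − $310.00.
Month 1: interest $236.28; balance after payment $18,828.28.
Month 2: interest $235.35; balance after payment $18,753.63.
Closed form: n = −ln(1 − rB₀/P)/ln(1+r) = −ln(0.23782)/ln(1.0125) ≈ 115.615, so the balance reaches zero during payment 116.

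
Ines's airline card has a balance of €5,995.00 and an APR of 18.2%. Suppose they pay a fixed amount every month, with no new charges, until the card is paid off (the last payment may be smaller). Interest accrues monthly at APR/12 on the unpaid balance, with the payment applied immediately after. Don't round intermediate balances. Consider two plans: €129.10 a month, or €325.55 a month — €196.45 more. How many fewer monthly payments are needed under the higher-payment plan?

59 fewer payments

Monthly rate r = 18.2%/12 = 1.51667% = 0.0151667.
At €129.10/mo: n = ⌈−ln(1 − rB₀/P)/ln(1+r)⌉ = 81 payments (last €121.50); total interest = total paid − €5,995.00 = €4,454.50.
At €325.55/mo: 22 payments (last €247.33); total interest €1,088.88.
Payments saved = 81 − 22 = 59.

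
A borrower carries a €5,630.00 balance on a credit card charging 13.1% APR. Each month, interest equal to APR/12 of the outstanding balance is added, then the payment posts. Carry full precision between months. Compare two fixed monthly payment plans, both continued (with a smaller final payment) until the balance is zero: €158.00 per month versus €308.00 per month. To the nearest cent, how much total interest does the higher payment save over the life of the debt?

€854.84

Monthly rate r = 13.1%/12 = 1.09167% = 0.0109167.
At €158.00/mo: n = ⌈−ln(1 − rB₀/P)/ln(1+r)⌉ = 46 payments (last €59.26); total interest = total paid − €5,630.00 = €1,539.26.
At €308.00/mo: 21 payments (last €154.42); total interest €684.42.
Interest saved = €1,539.26 − €684.42 = €854.84.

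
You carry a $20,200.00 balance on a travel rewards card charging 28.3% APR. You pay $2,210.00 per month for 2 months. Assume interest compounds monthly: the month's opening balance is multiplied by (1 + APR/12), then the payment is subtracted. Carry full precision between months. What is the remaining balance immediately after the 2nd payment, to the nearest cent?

$16,691.88

Monthly rate r = 28.3%/12 = 2.35833% = 0.0235833.
Each month: B ← B·(1+r) − $2,210.00.
Month 1: interest $476.38; balance after payment $18,466.38.
Month 2: interest $435.50; balance after payment $16,691.88.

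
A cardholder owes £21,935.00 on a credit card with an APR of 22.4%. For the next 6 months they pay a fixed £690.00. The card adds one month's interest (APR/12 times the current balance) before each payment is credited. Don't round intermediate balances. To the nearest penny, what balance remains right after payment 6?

Monthly rate r = 22.4%/12 = 1.86667% = 0.0186667.
Each month: B ← B·(1+r) − £690.00.
Month 1: interest £409.45; balance after payment £21,654.45.
Month 2: interest £404.22; balance after payment £21,368.67.
Month 3: interest £398.88; balance after payment £21,077.55.
Month 4: interest £393.45; balance after payment £20,781.00.
Month 5: interest £387.91; balance after payment £20,478.91.
Month 6: interest £382.27; balance after payment £20,171.18.

£20,171.18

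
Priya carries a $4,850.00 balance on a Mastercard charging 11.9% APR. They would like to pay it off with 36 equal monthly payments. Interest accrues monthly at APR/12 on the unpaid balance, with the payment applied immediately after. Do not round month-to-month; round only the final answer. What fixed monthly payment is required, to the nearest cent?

$160.86

Monthly rate r = 11.9%/12 = 0.991667% = 0.00991667.
Level-payment amortization: P = B₀·r / (1 − (1+r)^(−n)) = 4850.00·0.00991667 / (1 − 1.00992^(−36)).
Denominator 1 − (1+r)^(−36) = 0.298995864.
P = 48.0958 / 0.298995864 ≈ 160.86.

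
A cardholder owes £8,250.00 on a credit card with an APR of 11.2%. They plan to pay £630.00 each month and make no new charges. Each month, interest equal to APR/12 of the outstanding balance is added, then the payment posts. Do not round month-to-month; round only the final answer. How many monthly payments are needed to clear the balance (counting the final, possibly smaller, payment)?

Monthly rate r = 11.2%/12 = 0.933333% = 0.00933333.
Recurrence: B ← B·(1+r) − £630.00.
Month 1: interest £77.00; balance after payment £7,697.00.
Month 2: interest £71.84; balance after payment £7,138.84.
Closed form: n = −ln(1 − rB₀/P)/ln(1+r) = −ln(0.87778)/ln(1.00933) ≈ 14.032, so the balance reaches zero during payment 15.

15 months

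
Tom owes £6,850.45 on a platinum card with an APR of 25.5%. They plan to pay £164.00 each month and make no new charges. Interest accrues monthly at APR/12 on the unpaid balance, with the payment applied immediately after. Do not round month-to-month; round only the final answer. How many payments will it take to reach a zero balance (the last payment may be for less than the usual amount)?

104 payments

Monthly rate r = 25.5%/12 = 2.125% = 0.02125.
Recurrence: B ← B·(1+r) − £164.00.
Month 1: interest £145.57; balance after payment £6,832.02.
Month 2: interest £145.18; balance after payment £6,813.20.
Closed form: n = −ln(1 − rB₀/P)/ln(1+r) = −ln(0.11237)/ln(1.02125) ≈ 103.960, so the balance reaches zero during payment 104.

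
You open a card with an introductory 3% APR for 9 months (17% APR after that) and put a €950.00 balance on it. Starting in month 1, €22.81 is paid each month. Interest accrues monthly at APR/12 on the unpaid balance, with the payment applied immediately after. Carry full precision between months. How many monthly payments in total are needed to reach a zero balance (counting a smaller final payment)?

55 months

Promo months 1–9 at r₀ = 3%/12 = 0.0025; months 10+ at r₁ = 17%/12 = 0.0141667.
After month 9: iterate B ← B·(1+r₀) − €22.81 for 9 months → €764.24.
Then at r₁ with €22.81/mo: n₂ = −ln(1 − r₁·B/P)/ln(1+r₁) ≈ 45.76 → 46 more payments.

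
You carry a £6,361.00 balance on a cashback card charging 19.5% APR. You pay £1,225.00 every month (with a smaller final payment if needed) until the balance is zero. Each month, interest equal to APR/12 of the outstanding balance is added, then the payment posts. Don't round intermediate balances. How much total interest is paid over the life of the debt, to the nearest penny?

£340.80

Monthly rate r = 19.5%/12 = 1.625% = 0.01625.
Payoff takes n = ⌈−ln(1 − rB₀/P)/ln(1+r)⌉ = ⌈5.469⌉ = 6 payments; the last is £576.80.
Total paid = 5·£1,225.00 + £576.80 = £6,701.80.
Total interest = total paid − principal = £6,701.80 − £6,361.00 = £340.80.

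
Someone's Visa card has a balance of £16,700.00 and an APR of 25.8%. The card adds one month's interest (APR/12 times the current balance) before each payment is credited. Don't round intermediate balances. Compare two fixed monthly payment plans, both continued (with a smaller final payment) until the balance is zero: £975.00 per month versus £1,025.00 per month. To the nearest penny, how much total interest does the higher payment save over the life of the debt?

Monthly rate r = 25.8%/12 = 2.15% = 0.0215.
At £975.00/mo: n = ⌈−ln(1 − rB₀/P)/ln(1+r)⌉ = 22 payments (last £578.04); total interest = total paid − £16,700.00 = £4,353.04.
At £1,025.00/mo: 21 payments (last £281.18); total interest £4,081.18.
Interest saved = £4,353.04 − £4,081.18 = £271.86.

£271.86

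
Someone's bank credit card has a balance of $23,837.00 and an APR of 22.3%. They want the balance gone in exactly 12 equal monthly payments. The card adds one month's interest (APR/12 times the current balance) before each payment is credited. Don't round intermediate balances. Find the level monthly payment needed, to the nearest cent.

Monthly rate r = 22.3%/12 = 1.85833% = 0.0185833.
Level-payment amortization: P = B₀·r / (1 − (1+r)^(−n)) = 23837.00·0.0185833 / (1 − 1.01858^(−12)).
Denominator 1 − (1+r)^(−12) = 0.198245859.
P = 442.971 / 0.198245859 ≈ 2234.45.

$2,234.45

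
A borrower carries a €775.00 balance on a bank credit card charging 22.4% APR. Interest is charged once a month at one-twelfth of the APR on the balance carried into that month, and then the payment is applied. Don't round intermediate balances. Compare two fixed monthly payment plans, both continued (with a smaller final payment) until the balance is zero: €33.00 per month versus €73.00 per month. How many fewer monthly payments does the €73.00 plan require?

20 fewer payments

Monthly rate r = 22.4%/12 = 1.86667% = 0.0186667.
At €33.00/mo: n = ⌈−ln(1 − rB₀/P)/ln(1+r)⌉ = 32 payments (last €6.48); total interest = total paid − €775.00 = €254.48.
At €73.00/mo: 12 payments (last €68.81); total interest €96.81.
Payments saved = 32 − 12 = 20.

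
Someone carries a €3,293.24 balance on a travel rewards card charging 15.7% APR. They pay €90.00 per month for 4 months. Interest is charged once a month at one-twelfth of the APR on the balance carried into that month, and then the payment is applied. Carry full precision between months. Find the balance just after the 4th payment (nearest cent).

€3,101.87

Monthly rate r = 15.7%/12 = 1.30833% = 0.0130833.
Each month: B ← B·(1+r) − €90.00.
Month 1: interest €43.09; balance after payment €3,246.33.
Month 2: interest €42.47; balance after payment €3,198.80.
Month 3: interest €41.85; balance after payment €3,150.65.
Month 4: interest €41.22; balance after payment €3,101.87.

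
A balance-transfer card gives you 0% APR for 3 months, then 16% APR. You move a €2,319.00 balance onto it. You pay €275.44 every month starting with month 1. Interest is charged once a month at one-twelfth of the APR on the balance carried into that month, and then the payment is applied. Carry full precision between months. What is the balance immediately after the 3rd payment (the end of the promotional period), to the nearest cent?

€1,492.68

Promo months 1–3 at r₀ = 0%/12 = 0; months 4+ at r₁ = 16%/12 = 0.0133333.
After month 3 (no interest yet): B = €2,319.00 − 3·€275.44 = €1,492.68.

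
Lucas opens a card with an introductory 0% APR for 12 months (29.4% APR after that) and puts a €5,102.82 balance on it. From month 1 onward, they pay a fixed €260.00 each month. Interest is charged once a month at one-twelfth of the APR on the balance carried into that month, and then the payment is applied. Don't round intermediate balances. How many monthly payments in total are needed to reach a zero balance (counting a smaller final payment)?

21 payments

Promo months 1–12 at r₀ = 0%/12 = 0; months 13+ at r₁ = 29.4%/12 = 0.0245.
After month 12 (no interest yet): B = €5,102.82 − 12·€260.00 = €1,982.82.
Then at r₁ with €260.00/mo: n₂ = −ln(1 − r₁·B/P)/ln(1+r₁) ≈ 8.55 → 9 more payments.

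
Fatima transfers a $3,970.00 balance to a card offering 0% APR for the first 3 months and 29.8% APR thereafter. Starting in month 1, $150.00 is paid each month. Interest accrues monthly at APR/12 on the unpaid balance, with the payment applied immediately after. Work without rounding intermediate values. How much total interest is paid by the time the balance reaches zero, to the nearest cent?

$1,825.41

Promo months 1–3 at r₀ = 0%/12 = 0; months 4+ at r₁ = 29.8%/12 = 0.0248333.
After month 3 (no interest yet): B = $3,970.00 − 3·$150.00 = $3,520.00.
Then at r₁ with $150.00/mo: n₂ = −ln(1 − r₁·B/P)/ln(1+r₁) ≈ 35.63 → 36 more payments.
Total paid = 38·$150.00 + $95.41 = $5,795.41; interest = $5,795.41 − $3,970.00 = $1,825.41.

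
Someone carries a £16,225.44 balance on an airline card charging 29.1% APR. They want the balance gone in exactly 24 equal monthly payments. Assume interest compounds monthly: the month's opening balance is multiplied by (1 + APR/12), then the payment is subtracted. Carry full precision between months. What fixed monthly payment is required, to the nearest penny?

Monthly rate r = 29.1%/12 = 2.425% = 0.02425.
Level-payment amortization: P = B₀·r / (1 − (1+r)^(−n)) = 16225.44·0.02425 / (1 − 1.02425^(−24)).
Denominator 1 − (1+r)^(−24) = 0.437326247.
P = 393.467 / 0.437326247 ≈ 899.71.

£899.71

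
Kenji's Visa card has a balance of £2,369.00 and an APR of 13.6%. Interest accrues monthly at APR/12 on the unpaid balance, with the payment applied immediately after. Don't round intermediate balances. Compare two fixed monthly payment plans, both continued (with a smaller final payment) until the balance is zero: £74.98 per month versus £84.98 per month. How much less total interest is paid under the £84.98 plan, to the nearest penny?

Monthly rate r = 13.6%/12 = 1.13333% = 0.0113333.
At £74.98/mo: n = ⌈−ln(1 − rB₀/P)/ln(1+r)⌉ = 40 payments (last £25.20); total interest = total paid − £2,369.00 = £580.42.
At £84.98/mo: 34 payments (last £59.03); total interest £494.37.
Interest saved = £580.42 − £494.37 = £86.05.

£86.05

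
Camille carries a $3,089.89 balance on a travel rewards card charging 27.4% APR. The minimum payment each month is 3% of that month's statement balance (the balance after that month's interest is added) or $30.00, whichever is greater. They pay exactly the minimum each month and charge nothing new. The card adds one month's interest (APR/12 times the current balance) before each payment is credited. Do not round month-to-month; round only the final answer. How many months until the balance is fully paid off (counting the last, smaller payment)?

207 months

Monthly rate r = 27.4%/12 = 2.28333% = 0.0228333.
While 3% of the post-interest balance exceeds $30.00, each month B ← (B·(1+r))·(1 − 0.03), i.e. B shrinks by the factor (1+r)·0.97 = 0.99215.
This holds for months 1–146. Entering month 147 the balance is $977.52; 3% of the post-interest balance is now below $30.00, so the flat $30.00 minimum applies from here.
From month 147 a fixed $30.00 at rate r clears $977.52 in 61 more payments. Total: 146 + 61 = 207 months.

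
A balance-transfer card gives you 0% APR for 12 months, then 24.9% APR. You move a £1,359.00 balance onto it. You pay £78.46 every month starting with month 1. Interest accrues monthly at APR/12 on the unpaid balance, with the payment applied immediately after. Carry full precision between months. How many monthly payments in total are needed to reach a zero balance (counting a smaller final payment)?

18 payments

Promo months 1–12 at r₀ = 0%/12 = 0; months 13+ at r₁ = 24.9%/12 = 0.02075.
After month 12 (no interest yet): B = £1,359.00 − 12·£78.46 = £417.48.
Then at r₁ with £78.46/mo: n₂ = −ln(1 − r₁·B/P)/ln(1+r₁) ≈ 5.70 → 6 more payments.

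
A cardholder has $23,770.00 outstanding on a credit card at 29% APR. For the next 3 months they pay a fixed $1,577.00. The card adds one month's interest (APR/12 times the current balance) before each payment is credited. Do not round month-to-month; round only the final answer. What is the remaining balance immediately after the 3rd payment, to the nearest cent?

$20,689.05

Monthly rate r = 29%/12 = 2.41667% = 0.0241667.
Each month: B ← B·(1+r) − $1,577.00.
Month 1: interest $574.44; balance after payment $22,767.44.
Month 2: interest $550.21; balance after payment $21,740.65.
Month 3: interest $525.40; balance after payment $20,689.05.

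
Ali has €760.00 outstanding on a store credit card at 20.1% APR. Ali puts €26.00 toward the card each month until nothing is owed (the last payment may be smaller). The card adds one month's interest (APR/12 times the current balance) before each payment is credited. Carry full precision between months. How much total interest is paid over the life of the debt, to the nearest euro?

Monthly rate r = 20.1%/12 = 1.675% = 0.01675.
Payoff takes n = ⌈−ln(1 − rB₀/P)/ln(1+r)⌉ = ⌈40.490⌉ = 41 payments; the last is €12.79.
Total paid = 40·€26.00 + €12.79 = €1,052.79.
Total interest = total paid − principal = €1,052.79 − €760.00 = €292.79.

€293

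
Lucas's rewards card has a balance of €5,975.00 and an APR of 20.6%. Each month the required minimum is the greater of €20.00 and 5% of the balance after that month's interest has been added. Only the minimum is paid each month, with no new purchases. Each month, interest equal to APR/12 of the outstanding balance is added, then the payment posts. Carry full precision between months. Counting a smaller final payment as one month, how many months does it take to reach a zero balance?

Monthly rate r = 20.6%/12 = 1.71667% = 0.0171667.
While 5% of the post-interest balance exceeds €20.00, each month B ← (B·(1+r))·(1 − 0.05), i.e. B shrinks by the factor (1+r)·0.95 = 0.96631.
This holds for months 1–80. Entering month 81 the balance is €385.12; 5% of the post-interest balance is now below €20.00, so the flat €20.00 minimum applies from here.
From month 81 a fixed €20.00 at rate r clears €385.12 in 24 more payments. Total: 80 + 24 = 104 months.

104 months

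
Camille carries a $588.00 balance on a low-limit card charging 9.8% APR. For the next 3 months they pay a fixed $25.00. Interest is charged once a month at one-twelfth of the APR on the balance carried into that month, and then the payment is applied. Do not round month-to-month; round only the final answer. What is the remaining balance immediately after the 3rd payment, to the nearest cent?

Monthly rate r = 9.8%/12 = 0.816667% = 0.00816667.
Each month: B ← B·(1+r) − $25.00.
Month 1: interest $4.80; balance after payment $567.80.
Month 2: interest $4.64; balance after payment $547.44.
Month 3: interest $4.47; balance after payment $526.91.

$526.91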